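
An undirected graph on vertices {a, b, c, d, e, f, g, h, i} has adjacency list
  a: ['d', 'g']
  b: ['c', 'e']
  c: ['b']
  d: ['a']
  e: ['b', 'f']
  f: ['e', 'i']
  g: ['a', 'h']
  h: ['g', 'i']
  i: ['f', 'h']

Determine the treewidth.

A width-1 tree decomposition is:
Bags: B1 = {a, d}  B2 = {a, g}  B3 = {g, h}  B4 = {h, i}  B5 = {f, i}  B6 = {e, f}  B7 = {b, e}  B8 = {b, c}
Tree: B1–B2, B2–B3, B3–B4, B4–B5, B5–B6, B6–B7, B7–B8
Every bag has size at most 2, so the width is 2 − 1 = 1 and tw(G) ≤ 1. Since G has at least one edge (e.g. d–a), it is not an edgeless graph, so tw(G) ≥ 1. Therefore the treewidth is 1.

1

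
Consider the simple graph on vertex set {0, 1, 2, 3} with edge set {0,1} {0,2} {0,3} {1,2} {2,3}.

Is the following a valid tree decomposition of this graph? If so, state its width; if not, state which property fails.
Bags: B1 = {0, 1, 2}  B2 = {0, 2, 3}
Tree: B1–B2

Checking the three conditions: (i) the bags cover all of {0, 1, 2, 3}; (ii) for each edge, some bag contains both endpoints; (iii) the bags containing any fixed vertex form a subtree. All hold, so the decomposition is valid with width 3 − 1 = 2.

Yes; width 2.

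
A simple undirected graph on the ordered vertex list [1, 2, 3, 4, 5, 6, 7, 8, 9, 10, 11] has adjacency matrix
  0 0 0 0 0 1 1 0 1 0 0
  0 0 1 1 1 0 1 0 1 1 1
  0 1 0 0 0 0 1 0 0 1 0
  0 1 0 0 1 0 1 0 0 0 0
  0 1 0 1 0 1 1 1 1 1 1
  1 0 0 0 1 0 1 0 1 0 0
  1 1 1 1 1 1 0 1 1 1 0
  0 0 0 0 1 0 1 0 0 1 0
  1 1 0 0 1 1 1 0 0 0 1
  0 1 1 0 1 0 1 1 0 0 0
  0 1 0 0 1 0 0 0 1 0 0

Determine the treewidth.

A width-3 tree decomposition is:
Bags: B1 = {5, 6, 7, 9}  B2 = {2, 5, 7, 9}  B3 = {1, 6, 7, 9}  B4 = {2, 5, 9, 11}  B5 = {2, 5, 7, 10}  B6 = {2, 3, 7, 10}  B7 = {5, 7, 8, 10}  B8 = {2, 4, 5, 7}
Tree: B1–B2, B1–B3, B2–B4, B2–B5, B5–B6, B5–B7, B2–B8
The largest bag has 4 vertices, giving width 3; this decomposition certifies tw(G) ≤ 3. For the lower bound, the 4 vertices {2, 5, 9, 11} are pairwise adjacent, and any tree decomposition puts a clique entirely inside one bag — forcing width ≥ 3. Combining the bounds, tw(G) = 3.

3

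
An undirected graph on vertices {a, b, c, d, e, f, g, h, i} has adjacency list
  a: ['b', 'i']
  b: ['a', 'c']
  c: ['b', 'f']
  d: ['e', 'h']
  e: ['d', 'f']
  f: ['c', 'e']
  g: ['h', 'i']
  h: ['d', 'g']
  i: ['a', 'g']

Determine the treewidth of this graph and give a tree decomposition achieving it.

The largest bag has 3 vertices, giving width 2; this decomposition certifies tw(G) ≤ 2. Since d–h–g–i–a–b–c–f–e–d is a cycle in G, G is not acyclic. Forests are exactly the graphs of treewidth ≤ 1, so tw(G) ≥ 2. Hence tw(G) = 2 exactly.

Treewidth 2.
One such decomposition:
Bags: B1 = {d, g, h}  B2 = {d, g, i}  B3 = {a, d, i}  B4 = {a, b, d}  B5 = {b, c, d}  B6 = {c, d, f}  B7 = {d, e, f}
Tree: B1–B2, B2–B3, B3–B4, B4–B5, B5–B6, B6–B7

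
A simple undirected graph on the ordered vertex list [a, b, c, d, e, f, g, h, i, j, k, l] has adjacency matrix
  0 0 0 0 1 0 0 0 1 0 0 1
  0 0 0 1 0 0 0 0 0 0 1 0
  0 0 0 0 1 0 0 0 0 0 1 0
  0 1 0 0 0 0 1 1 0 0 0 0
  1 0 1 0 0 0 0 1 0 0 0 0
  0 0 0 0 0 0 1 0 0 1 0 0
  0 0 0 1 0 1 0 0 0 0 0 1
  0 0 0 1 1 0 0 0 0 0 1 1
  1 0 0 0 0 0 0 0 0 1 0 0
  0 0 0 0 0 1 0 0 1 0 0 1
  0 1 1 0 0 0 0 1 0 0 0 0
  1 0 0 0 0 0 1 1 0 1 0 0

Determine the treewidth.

3

A width-3 tree decomposition is:
Bags: B1 = {b, c, d, k}  B2 = {c, d, h, k}  B3 = {c, d, e, h}  B4 = {d, e, g, h}  B5 = {e, g, h, l}  B6 = {a, e, g, l}  B7 = {a, f, g, l}  B8 = {a, f, j, l}  B9 = {a, f, i, j}
Tree: B1–B2, B2–B3, B3–B4, B4–B5, B5–B6, B6–B7, B7–B8, B8–B9
The largest bag has 4 vertices, giving width 3; this decomposition certifies tw(G) ≤ 3. For the lower bound: the 4 vertex sets {b,c,k}, {d}, {h}, {a,e,g,l} are disjoint, each induces a connected subgraph, and every pair is joined by at least one edge of G. Contracting each set to a single vertex therefore yields K_{4} as a minor, and since treewidth is minor-monotone, tw(G) ≥ tw(K_{4}) = 3. Hence tw(G) = 3 exactly.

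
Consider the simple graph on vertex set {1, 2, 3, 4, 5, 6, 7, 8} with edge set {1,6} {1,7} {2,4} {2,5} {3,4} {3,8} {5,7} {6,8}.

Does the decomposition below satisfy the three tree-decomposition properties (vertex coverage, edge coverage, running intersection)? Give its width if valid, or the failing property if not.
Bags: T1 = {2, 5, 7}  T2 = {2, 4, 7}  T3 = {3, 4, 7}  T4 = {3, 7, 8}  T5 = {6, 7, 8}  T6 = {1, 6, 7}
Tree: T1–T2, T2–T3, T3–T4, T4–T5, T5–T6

Yes; width 2.

Checking the three conditions: (i) the bags cover all of {1, 2, 3, 4, 5, 6, 7, 8}; (ii) for each edge, some bag contains both endpoints; (iii) the bags containing any fixed vertex form a subtree. All hold, so the decomposition is valid with width 3 − 1 = 2.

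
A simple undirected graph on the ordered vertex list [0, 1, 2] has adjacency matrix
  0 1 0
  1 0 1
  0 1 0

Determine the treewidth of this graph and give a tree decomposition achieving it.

Treewidth 1.
Bags: B1 = {1, 2}  B2 = {0, 1}
Tree: B1–B2

The largest bag has 2 vertices, giving width 1; this decomposition certifies tw(G) ≤ 1. G has an edge, so its treewidth is at least 1. Hence tw(G) = 1 exactly.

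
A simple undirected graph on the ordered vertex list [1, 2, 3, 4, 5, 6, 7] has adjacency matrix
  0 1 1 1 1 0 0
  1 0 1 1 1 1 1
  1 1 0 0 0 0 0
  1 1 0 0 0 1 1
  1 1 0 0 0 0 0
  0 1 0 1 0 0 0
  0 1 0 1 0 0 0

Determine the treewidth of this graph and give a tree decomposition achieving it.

Treewidth 2.
One such decomposition:
Bags: B1 = {2, 4, 7}  B2 = {2, 4, 6}  B3 = {1, 2, 4}  B4 = {1, 2, 3}  B5 = {1, 2, 5}
Tree: B1–B2, B2–B3, B3–B4, B4–B5

Every bag has size at most 3, so the width is 3 − 1 = 2 and tw(G) ≤ 2. Conversely, {1, 2, 3} is a clique of size 3, and the vertices of any clique must share a bag in every tree decomposition; so some bag has ≥ 3 vertices and tw(G) ≥ 2. Hence tw(G) = 2 exactly.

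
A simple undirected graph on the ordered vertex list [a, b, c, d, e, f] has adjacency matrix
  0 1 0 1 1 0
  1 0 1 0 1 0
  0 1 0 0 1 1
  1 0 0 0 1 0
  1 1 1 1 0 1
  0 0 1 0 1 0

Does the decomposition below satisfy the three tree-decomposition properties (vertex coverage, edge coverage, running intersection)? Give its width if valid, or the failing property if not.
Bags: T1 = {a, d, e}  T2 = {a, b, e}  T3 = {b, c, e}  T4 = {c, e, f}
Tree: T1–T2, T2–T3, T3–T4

Yes; width 2.

Every vertex of G appears in some bag (union = {a, b, c, d, e, f}); every edge is covered by a bag; and for each vertex v the set of bags containing v is connected in the bag tree. The decomposition is therefore valid. The largest bag has 3 vertices, so the width is 2.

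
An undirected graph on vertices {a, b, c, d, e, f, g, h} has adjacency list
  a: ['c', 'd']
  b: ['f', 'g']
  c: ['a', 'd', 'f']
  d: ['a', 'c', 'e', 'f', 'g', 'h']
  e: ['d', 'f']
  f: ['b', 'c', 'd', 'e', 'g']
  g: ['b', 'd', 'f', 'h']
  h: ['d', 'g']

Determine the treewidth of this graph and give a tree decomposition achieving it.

Every bag has size at most 3, so the width is 3 − 1 = 2 and tw(G) ≤ 2. For the lower bound, the 3 vertices {a, c, d} are pairwise adjacent, and any tree decomposition puts a clique entirely inside one bag — forcing width ≥ 2. Hence tw(G) = 2 exactly.

Treewidth 2.
Bags: B1 = {d, f, g}  B2 = {c, d, f}  B3 = {d, g, h}  B4 = {a, c, d}  B5 = {d, e, f}  B6 = {b, f, g}
Tree: B1–B2, B1–B3, B2–B4, B2–B5, B1–B6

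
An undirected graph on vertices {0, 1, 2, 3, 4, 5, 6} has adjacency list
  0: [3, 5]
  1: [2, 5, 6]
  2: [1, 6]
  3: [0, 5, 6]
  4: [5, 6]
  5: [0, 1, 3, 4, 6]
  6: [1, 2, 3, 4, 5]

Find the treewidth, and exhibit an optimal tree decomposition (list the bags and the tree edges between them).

Treewidth 2.
Bags: B1 = {3, 5, 6}  B2 = {1, 5, 6}  B3 = {1, 2, 6}  B4 = {4, 5, 6}  B5 = {0, 3, 5}
Tree: B1–B2, B2–B3, B1–B4, B1–B5

Each bag holds 3 vertices, so the decomposition has width 2, which upper-bounds the treewidth. On the other hand G contains the 3-clique {1, 2, 6}. A clique must lie in a single bag of any decomposition, so no decomposition can have width below 2. The upper and lower bounds meet at 2, so that is the treewidth.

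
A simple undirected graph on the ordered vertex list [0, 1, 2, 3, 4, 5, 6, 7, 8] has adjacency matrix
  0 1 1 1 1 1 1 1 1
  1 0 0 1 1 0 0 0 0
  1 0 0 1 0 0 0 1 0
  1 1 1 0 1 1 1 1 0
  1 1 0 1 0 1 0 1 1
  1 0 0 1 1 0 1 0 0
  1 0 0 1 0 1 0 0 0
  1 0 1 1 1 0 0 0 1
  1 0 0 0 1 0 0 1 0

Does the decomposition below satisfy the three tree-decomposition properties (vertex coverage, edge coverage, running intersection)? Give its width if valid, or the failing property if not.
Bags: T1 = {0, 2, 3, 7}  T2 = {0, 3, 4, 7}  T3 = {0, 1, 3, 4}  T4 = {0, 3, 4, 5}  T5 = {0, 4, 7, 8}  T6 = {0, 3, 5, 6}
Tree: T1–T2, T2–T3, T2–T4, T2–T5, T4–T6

Yes; width 3.

Vertex coverage: the bags together contain {0, 1, 2, 3, 4, 5, 6, 7, 8}, the full vertex set. Edge coverage: each edge of G has both endpoints in at least one bag. Running intersection: for every vertex, the bags containing it form a connected subtree. All three properties hold, so this is a valid tree decomposition of width max|bag| − 1 = 3, and hence tw(G) ≤ 3.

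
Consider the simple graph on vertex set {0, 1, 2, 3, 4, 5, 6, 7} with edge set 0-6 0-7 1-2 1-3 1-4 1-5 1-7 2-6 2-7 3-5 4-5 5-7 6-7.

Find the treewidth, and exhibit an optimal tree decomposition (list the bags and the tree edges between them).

Treewidth 2.
One such decomposition:
Bags: B1 = {1, 5, 7}  B2 = {1, 2, 7}  B3 = {2, 6, 7}  B4 = {1, 3, 5}  B5 = {1, 4, 5}  B6 = {0, 6, 7}
Tree: B1–B2, B2–B3, B1–B4, B1–B5, B3–B6

Every bag has size at most 3, so the width is 3 − 1 = 2 and tw(G) ≤ 2. On the other hand G contains the 3-clique {0, 6, 7}. A clique must lie in a single bag of any decomposition, so no decomposition can have width below 2. The upper and lower bounds meet at 2, so that is the treewidth.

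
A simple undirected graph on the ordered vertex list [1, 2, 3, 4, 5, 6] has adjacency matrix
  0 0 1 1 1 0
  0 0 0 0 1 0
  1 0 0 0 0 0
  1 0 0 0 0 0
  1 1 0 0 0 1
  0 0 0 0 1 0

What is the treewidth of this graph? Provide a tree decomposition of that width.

Each bag holds 2 vertices, so the decomposition has width 1, which upper-bounds the treewidth. Since G has at least one edge (e.g. 6–5), it is not an edgeless graph, so tw(G) ≥ 1. Therefore the treewidth is 1.

Treewidth 1.
One such decomposition:
Bags: B1 = {5, 6}  B2 = {1, 5}  B3 = {2, 5}  B4 = {1, 4}  B5 = {1, 3}
Tree: B1–B2, B1–B3, B2–B4, B2–B5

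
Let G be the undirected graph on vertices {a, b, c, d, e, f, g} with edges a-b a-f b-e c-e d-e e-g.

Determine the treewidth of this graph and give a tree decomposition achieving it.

Treewidth 1.
One optimal decomposition is:
Bags: B1 = {a, f}  B2 = {a, b}  B3 = {b, e}  B4 = {c, e}  B5 = {d, e}  B6 = {e, g}
Tree: B1–B2, B2–B3, B3–B4, B3–B5, B3–B6

Every bag has size at most 2, so the width is 2 − 1 = 1 and tw(G) ≤ 1. G has an edge, so its treewidth is at least 1. Combining the bounds, tw(G) = 1.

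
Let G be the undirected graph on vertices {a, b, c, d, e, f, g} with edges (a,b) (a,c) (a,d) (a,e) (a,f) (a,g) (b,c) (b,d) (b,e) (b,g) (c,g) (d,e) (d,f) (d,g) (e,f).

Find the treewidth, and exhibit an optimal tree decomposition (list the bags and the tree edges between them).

Every bag has size at most 4, so the width is 4 − 1 = 3 and tw(G) ≤ 3. For the lower bound, the 4 vertices {a, b, d, g} are pairwise adjacent, and any tree decomposition puts a clique entirely inside one bag — forcing width ≥ 3. The upper and lower bounds meet at 3, so that is the treewidth.

Treewidth 3.
One such decomposition:
Bags: B1 = {a, d, e, f}  B2 = {a, b, d, e}  B3 = {a, b, d, g}  B4 = {a, b, c, g}
Tree: B1–B2, B2–B3, B3–B4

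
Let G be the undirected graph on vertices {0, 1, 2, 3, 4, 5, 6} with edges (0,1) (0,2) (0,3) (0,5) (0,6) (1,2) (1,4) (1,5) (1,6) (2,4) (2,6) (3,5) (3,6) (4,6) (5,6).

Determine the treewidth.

A width-3 tree decomposition is:
Bags: B1 = {0, 3, 5, 6}  B2 = {0, 1, 5, 6}  B3 = {0, 1, 2, 6}  B4 = {1, 2, 4, 6}
Tree: B1–B2, B2–B3, B3–B4
Each bag holds 4 vertices, so the decomposition has width 3, which upper-bounds the treewidth. For the lower bound, the 4 vertices {0, 1, 2, 6} are pairwise adjacent, and any tree decomposition puts a clique entirely inside one bag — forcing width ≥ 3. The upper and lower bounds meet at 3, so that is the treewidth.

3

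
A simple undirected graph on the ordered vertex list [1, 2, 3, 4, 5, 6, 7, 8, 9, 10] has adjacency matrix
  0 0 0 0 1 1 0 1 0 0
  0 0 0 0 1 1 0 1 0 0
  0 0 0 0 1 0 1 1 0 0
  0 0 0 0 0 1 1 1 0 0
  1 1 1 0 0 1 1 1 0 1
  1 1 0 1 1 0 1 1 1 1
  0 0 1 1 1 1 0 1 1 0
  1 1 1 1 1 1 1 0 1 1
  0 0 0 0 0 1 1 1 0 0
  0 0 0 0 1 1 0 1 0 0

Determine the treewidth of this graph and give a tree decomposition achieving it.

Treewidth 3.
One optimal decomposition is:
Bags: B1 = {6, 7, 8, 9}  B2 = {5, 6, 7, 8}  B3 = {4, 6, 7, 8}  B4 = {2, 5, 6, 8}  B5 = {1, 5, 6, 8}  B6 = {3, 5, 7, 8}  B7 = {5, 6, 8, 10}
Tree: B1–B2, B2–B3, B2–B4, B4–B5, B2–B6, B5–B7

The largest bag has 4 vertices, giving width 3; this decomposition certifies tw(G) ≤ 3. Conversely, {3, 5, 7, 8} is a clique of size 4, and the vertices of any clique must share a bag in every tree decomposition; so some bag has ≥ 4 vertices and tw(G) ≥ 3. Combining the bounds, tw(G) = 3.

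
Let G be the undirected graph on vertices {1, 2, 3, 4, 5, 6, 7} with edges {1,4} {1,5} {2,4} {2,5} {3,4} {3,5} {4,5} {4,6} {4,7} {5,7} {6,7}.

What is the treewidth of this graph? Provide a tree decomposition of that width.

The largest bag has 3 vertices, giving width 2; this decomposition certifies tw(G) ≤ 2. Conversely, {1, 4, 5} is a clique of size 3, and the vertices of any clique must share a bag in every tree decomposition; so some bag has ≥ 3 vertices and tw(G) ≥ 2. The upper and lower bounds meet at 2, so that is the treewidth.

Treewidth 2.
One such decomposition:
Bags: B1 = {3, 4, 5}  B2 = {4, 5, 7}  B3 = {2, 4, 5}  B4 = {4, 6, 7}  B5 = {1, 4, 5}
Tree: B1–B2, B2–B3, B2–B4, B1–B5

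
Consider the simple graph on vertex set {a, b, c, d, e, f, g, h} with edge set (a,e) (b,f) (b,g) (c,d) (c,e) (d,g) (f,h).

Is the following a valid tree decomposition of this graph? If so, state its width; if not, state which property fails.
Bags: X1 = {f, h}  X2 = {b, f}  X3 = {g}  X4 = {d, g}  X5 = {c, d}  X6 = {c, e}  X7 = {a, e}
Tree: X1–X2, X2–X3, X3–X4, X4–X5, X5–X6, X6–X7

A tree decomposition must satisfy three properties: every vertex lies in some bag; for every edge, both endpoints lie together in some bag; and for every vertex, the bags containing it form a connected subtree. Here edge (b,g) lies in no bag, so the decomposition is invalid.

No — edge (b,g) lies in no bag.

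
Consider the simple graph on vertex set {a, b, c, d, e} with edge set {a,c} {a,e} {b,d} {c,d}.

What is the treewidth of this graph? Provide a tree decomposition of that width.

Treewidth 1.
Bags: B1 = {a, c}  B2 = {a, e}  B3 = {c, d}  B4 = {b, d}
Tree: B1–B2, B1–B3, B3–B4

Every bag has size at most 2, so the width is 2 − 1 = 1 and tw(G) ≤ 1. Any graph with an edge has treewidth ≥ 1, and G has the edge a–c. The upper and lower bounds meet at 1, so that is the treewidth.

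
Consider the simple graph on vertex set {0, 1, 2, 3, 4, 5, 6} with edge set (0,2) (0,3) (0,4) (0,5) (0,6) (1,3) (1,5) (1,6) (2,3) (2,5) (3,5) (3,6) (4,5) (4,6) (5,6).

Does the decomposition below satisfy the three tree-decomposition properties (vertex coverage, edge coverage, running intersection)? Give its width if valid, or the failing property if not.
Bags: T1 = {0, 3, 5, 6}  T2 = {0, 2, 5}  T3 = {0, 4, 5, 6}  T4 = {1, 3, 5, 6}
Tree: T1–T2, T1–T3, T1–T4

A tree decomposition must satisfy three properties: every vertex lies in some bag; for every edge, both endpoints lie together in some bag; and for every vertex, the bags containing it form a connected subtree. Here edge (3,2) lies in no bag, so the decomposition is invalid.

No — edge (3,2) lies in no bag.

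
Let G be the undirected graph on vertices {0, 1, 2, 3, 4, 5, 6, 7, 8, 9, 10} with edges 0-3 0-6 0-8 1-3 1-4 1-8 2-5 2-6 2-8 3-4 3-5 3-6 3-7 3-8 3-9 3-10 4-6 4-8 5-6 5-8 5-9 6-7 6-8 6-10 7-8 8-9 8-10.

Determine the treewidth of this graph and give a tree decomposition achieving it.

Treewidth 3.
One such decomposition:
Bags: B1 = {3, 5, 6, 8}  B2 = {3, 4, 6, 8}  B3 = {0, 3, 6, 8}  B4 = {1, 3, 4, 8}  B5 = {3, 6, 8, 10}  B6 = {3, 6, 7, 8}  B7 = {3, 5, 8, 9}  B8 = {2, 5, 6, 8}
Tree: B1–B2, B1–B3, B2–B4, B2–B5, B5–B6, B1–B7, B1–B8

Every bag has size at most 4, so the width is 4 − 1 = 3 and tw(G) ≤ 3. For the lower bound, the 4 vertices {2, 5, 6, 8} are pairwise adjacent, and any tree decomposition puts a clique entirely inside one bag — forcing width ≥ 3. Hence tw(G) = 3 exactly.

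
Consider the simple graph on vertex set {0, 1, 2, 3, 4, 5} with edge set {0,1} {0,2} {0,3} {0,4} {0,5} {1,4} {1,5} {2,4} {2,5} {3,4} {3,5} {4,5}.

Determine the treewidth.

3

A width-3 tree decomposition is:
Bags: B1 = {0, 2, 4, 5}  B2 = {0, 3, 4, 5}  B3 = {0, 1, 4, 5}
Tree: B1–B2, B1–B3
The largest bag has 4 vertices, giving width 3; this decomposition certifies tw(G) ≤ 3. On the other hand G contains the 4-clique {0, 1, 4, 5}. A clique must lie in a single bag of any decomposition, so no decomposition can have width below 3. Combining the bounds, tw(G) = 3.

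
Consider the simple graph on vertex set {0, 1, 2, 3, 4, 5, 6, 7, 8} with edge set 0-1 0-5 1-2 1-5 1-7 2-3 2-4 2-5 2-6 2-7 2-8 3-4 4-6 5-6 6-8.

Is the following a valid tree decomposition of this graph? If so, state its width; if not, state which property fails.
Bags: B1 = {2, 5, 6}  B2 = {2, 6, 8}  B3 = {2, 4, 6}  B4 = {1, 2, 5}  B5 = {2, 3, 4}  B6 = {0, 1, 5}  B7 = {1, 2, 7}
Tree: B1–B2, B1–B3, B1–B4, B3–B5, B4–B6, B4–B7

Every vertex of G appears in some bag (union = {0, 1, 2, 3, 4, 5, 6, 7, 8}); every edge is covered by a bag; and for each vertex v the set of bags containing v is connected in the bag tree. The decomposition is therefore valid. The largest bag has 3 vertices, so the width is 2.

Yes; width 2.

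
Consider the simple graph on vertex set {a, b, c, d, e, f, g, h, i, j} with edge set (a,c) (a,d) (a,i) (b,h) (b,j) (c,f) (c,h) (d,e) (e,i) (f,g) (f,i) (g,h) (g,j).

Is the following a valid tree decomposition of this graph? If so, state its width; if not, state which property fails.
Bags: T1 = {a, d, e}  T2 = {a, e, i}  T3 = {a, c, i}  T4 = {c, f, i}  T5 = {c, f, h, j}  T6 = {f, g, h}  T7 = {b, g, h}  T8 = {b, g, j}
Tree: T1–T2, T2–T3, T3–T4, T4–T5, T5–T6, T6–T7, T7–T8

A tree decomposition must satisfy three properties: every vertex lies in some bag; for every edge, both endpoints lie together in some bag; and for every vertex, the bags containing it form a connected subtree. Here bags containing vertex j are not connected in the tree, so the decomposition is invalid.

No — bags containing vertex j are not connected in the tree.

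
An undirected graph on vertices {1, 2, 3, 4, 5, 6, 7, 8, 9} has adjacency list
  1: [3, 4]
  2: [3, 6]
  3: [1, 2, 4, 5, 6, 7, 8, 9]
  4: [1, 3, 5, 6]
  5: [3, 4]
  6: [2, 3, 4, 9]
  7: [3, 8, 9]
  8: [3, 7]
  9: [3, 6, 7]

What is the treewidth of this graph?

2

A width-2 tree decomposition is:
Bags: B1 = {2, 3, 6}  B2 = {3, 6, 9}  B3 = {3, 7, 9}  B4 = {3, 4, 6}  B5 = {1, 3, 4}  B6 = {3, 7, 8}  B7 = {3, 4, 5}
Tree: B1–B2, B2–B3, B1–B4, B4–B5, B3–B6, B4–B7
Every bag has size at most 3, so the width is 3 − 1 = 2 and tw(G) ≤ 2. Conversely, {2, 3, 6} is a clique of size 3, and the vertices of any clique must share a bag in every tree decomposition; so some bag has ≥ 3 vertices and tw(G) ≥ 2. The upper and lower bounds meet at 2, so that is the treewidth.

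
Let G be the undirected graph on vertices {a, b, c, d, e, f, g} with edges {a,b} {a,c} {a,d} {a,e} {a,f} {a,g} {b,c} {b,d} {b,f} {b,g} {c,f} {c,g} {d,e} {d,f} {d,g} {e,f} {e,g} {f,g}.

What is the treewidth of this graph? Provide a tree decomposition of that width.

Treewidth 4.
One such decomposition:
Bags: B1 = {a, b, d, f, g}  B2 = {a, b, c, f, g}  B3 = {a, d, e, f, g}
Tree: B1–B2, B1–B3

Each bag holds 5 vertices, so the decomposition has width 4, which upper-bounds the treewidth. For the lower bound, the 5 vertices {a, d, e, f, g} are pairwise adjacent, and any tree decomposition puts a clique entirely inside one bag — forcing width ≥ 4. The upper and lower bounds meet at 4, so that is the treewidth.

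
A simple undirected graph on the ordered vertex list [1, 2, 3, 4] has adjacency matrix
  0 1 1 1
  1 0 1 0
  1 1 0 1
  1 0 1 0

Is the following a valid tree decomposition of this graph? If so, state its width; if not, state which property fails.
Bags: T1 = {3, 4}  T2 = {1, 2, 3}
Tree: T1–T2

No — edge (1,4) lies in no bag.

A tree decomposition must satisfy three properties: every vertex lies in some bag; for every edge, both endpoints lie together in some bag; and for every vertex, the bags containing it form a connected subtree. Here edge (1,4) lies in no bag, so the decomposition is invalid.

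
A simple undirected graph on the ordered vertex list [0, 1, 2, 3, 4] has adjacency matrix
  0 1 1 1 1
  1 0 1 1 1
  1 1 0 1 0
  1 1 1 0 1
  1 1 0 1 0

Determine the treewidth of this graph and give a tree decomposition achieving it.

Treewidth 3.
One such decomposition:
Bags: B1 = {0, 1, 3, 4}  B2 = {0, 1, 2, 3}
Tree: B1–B2

Each bag holds 4 vertices, so the decomposition has width 3, which upper-bounds the treewidth. Conversely, {0, 1, 2, 3} is a clique of size 4, and the vertices of any clique must share a bag in every tree decomposition; so some bag has ≥ 4 vertices and tw(G) ≥ 3. Hence tw(G) = 3 exactly.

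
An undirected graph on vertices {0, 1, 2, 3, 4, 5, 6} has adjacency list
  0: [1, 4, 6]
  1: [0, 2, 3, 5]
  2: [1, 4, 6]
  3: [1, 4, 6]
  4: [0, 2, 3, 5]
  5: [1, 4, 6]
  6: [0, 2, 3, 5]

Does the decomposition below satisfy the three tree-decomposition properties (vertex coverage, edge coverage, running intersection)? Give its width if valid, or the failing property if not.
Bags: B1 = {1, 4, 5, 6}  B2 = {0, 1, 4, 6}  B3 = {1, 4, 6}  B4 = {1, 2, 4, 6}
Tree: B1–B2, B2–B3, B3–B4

A tree decomposition must satisfy three properties: every vertex lies in some bag; for every edge, both endpoints lie together in some bag; and for every vertex, the bags containing it form a connected subtree. Here vertex 3 appears in no bag, so the decomposition is invalid.

No — vertex 3 appears in no bag.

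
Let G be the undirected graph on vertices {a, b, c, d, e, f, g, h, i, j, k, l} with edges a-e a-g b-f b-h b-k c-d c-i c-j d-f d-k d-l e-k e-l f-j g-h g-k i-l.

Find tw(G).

A width-3 tree decomposition is:
Bags: B1 = {c, f, i, j}  B2 = {c, d, f, i}  B3 = {d, f, i, l}  B4 = {b, d, f, l}  B5 = {b, d, k, l}  B6 = {b, e, k, l}  B7 = {b, e, h, k}  B8 = {e, g, h, k}  B9 = {a, e, g, h}
Tree: B1–B2, B2–B3, B3–B4, B4–B5, B5–B6, B6–B7, B7–B8, B8–B9
Each bag holds 4 vertices, so the decomposition has width 3, which upper-bounds the treewidth. For the lower bound: the 4 vertex sets {c,i,j}, {f}, {d}, {b,e,k,l} are disjoint, each induces a connected subgraph, and every pair is joined by at least one edge of G. Contracting each set to a single vertex therefore yields K_{4} as a minor, and since treewidth is minor-monotone, tw(G) ≥ tw(K_{4}) = 3. Combining the bounds, tw(G) = 3.

3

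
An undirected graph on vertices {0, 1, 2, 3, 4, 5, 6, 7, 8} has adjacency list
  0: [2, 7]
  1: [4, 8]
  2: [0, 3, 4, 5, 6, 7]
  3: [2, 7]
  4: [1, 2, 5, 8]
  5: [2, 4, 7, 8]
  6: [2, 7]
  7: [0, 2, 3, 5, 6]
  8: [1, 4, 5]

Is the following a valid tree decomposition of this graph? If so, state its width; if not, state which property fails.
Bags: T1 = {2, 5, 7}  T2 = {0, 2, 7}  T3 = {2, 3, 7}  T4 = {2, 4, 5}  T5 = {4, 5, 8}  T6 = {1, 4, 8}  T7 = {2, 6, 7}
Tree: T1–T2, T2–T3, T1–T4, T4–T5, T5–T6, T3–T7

Checking the three conditions: (i) the bags cover all of {0, 1, 2, 3, 4, 5, 6, 7, 8}; (ii) for each edge, some bag contains both endpoints; (iii) the bags containing any fixed vertex form a subtree. All hold, so the decomposition is valid with width 3 − 1 = 2.

Yes; width 2.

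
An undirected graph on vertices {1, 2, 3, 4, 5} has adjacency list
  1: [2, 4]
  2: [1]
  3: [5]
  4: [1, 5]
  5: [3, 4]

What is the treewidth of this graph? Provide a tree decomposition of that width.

Each bag holds 2 vertices, so the decomposition has width 1, which upper-bounds the treewidth. Any graph with an edge has treewidth ≥ 1, and G has the edge 3–5. Therefore the treewidth is 1.

Treewidth 1.
One such decomposition:
Bags: B1 = {3, 5}  B2 = {4, 5}  B3 = {1, 4}  B4 = {1, 2}
Tree: B1–B2, B2–B3, B3–B4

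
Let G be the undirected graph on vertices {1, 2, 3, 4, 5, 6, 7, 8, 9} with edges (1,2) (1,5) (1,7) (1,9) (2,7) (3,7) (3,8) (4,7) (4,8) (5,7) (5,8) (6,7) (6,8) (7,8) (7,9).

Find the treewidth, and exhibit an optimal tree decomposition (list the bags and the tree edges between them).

Each bag holds 3 vertices, so the decomposition has width 2, which upper-bounds the treewidth. On the other hand G contains the 3-clique {3, 7, 8}. A clique must lie in a single bag of any decomposition, so no decomposition can have width below 2. Combining the bounds, tw(G) = 2.

Treewidth 2.
One optimal decomposition is:
Bags: B1 = {4, 7, 8}  B2 = {5, 7, 8}  B3 = {6, 7, 8}  B4 = {1, 5, 7}  B5 = {3, 7, 8}  B6 = {1, 7, 9}  B7 = {1, 2, 7}
Tree: B1–B2, B1–B3, B2–B4, B1–B5, B4–B6, B6–B7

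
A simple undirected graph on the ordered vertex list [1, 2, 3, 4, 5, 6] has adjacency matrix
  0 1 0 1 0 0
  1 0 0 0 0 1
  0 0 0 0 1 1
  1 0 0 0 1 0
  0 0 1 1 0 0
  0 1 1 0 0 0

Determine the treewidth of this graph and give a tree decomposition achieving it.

Treewidth 2.
One optimal decomposition is:
Bags: B1 = {2, 3, 6}  B2 = {1, 2, 3}  B3 = {1, 3, 4}  B4 = {3, 4, 5}
Tree: B1–B2, B2–B3, B3–B4

The largest bag has 3 vertices, giving width 2; this decomposition certifies tw(G) ≤ 2. For the lower bound, G contains the cycle 3–6–2–1–4–5–3, so G is not a forest; only forests have treewidth ≤ 1, hence tw(G) ≥ 2. The upper and lower bounds meet at 2, so that is the treewidth.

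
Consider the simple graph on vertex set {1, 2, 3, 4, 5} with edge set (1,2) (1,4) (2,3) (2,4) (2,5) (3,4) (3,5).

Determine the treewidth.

A width-2 tree decomposition is:
Bags: B1 = {1, 2, 4}  B2 = {2, 3, 4}  B3 = {2, 3, 5}
Tree: B1–B2, B2–B3
Each bag holds 3 vertices, so the decomposition has width 2, which upper-bounds the treewidth. On the other hand G contains the 3-clique {1, 2, 4}. A clique must lie in a single bag of any decomposition, so no decomposition can have width below 2. Hence tw(G) = 2 exactly.

2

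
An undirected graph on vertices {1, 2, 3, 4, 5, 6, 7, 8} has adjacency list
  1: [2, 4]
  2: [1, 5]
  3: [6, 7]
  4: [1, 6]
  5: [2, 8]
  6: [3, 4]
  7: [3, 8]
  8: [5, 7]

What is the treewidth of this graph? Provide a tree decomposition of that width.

Treewidth 2.
One optimal decomposition is:
Bags: B1 = {1, 2, 4}  B2 = {2, 4, 6}  B3 = {2, 3, 6}  B4 = {2, 3, 7}  B5 = {2, 7, 8}  B6 = {2, 5, 8}
Tree: B1–B2, B2–B3, B3–B4, B4–B5, B5–B6

Every bag has size at most 3, so the width is 3 − 1 = 2 and tw(G) ≤ 2. For the lower bound, G contains the cycle 2–1–4–6–3–7–8–5–2, so G is not a forest; only forests have treewidth ≤ 1, hence tw(G) ≥ 2. The upper and lower bounds meet at 2, so that is the treewidth.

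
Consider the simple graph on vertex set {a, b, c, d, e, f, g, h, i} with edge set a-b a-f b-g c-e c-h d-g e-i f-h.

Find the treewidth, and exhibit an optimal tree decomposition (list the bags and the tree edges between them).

Treewidth 1.
One such decomposition:
Bags: B1 = {e, i}  B2 = {c, e}  B3 = {c, h}  B4 = {f, h}  B5 = {a, f}  B6 = {a, b}  B7 = {b, g}  B8 = {d, g}
Tree: B1–B2, B2–B3, B3–B4, B4–B5, B5–B6, B6–B7, B7–B8

Every bag has size at most 2, so the width is 2 − 1 = 1 and tw(G) ≤ 1. Since G has at least one edge (e.g. i–e), it is not an edgeless graph, so tw(G) ≥ 1. Therefore the treewidth is 1.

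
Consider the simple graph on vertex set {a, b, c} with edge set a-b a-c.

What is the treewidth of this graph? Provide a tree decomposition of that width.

Each bag holds 2 vertices, so the decomposition has width 1, which upper-bounds the treewidth. Since G has at least one edge (e.g. c–a), it is not an edgeless graph, so tw(G) ≥ 1. Combining the bounds, tw(G) = 1.

Treewidth 1.
One optimal decomposition is:
Bags: B1 = {a, c}  B2 = {a, b}
Tree: B1–B2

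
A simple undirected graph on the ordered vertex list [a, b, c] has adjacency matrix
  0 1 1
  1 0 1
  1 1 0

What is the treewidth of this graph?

2

A width-2 tree decomposition is:
Bags: B1 = {a, b, c}
Tree: (single bag)
With just one bag of size 3, the width is 3 − 1 = 2, so tw(G) ≤ 2. On the other hand G contains the 3-clique {a, b, c}. A clique must lie in a single bag of any decomposition, so no decomposition can have width below 2. Hence tw(G) = 2 exactly.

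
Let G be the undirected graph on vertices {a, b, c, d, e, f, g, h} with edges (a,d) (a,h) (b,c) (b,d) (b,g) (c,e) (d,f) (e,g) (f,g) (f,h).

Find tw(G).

2

A width-2 tree decomposition is:
Bags: B1 = {b, c, e}  B2 = {b, e, g}  B3 = {b, d, g}  B4 = {d, f, g}  B5 = {a, d, f}  B6 = {a, f, h}
Tree: B1–B2, B2–B3, B3–B4, B4–B5, B5–B6
Each bag holds 3 vertices, so the decomposition has width 2, which upper-bounds the treewidth. For the lower bound, G contains the cycle c–e–g–b–c, so G is not a forest; only forests have treewidth ≤ 1, hence tw(G) ≥ 2. Combining the bounds, tw(G) = 2.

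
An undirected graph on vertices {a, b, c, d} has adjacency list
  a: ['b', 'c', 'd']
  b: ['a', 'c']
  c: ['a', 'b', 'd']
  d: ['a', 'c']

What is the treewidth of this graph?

A width-2 tree decomposition is:
Bags: B1 = {a, b, c}  B2 = {a, c, d}
Tree: B1–B2
Each bag holds 3 vertices, so the decomposition has width 2, which upper-bounds the treewidth. For the lower bound, the 3 vertices {a, c, d} are pairwise adjacent, and any tree decomposition puts a clique entirely inside one bag — forcing width ≥ 2. Combining the bounds, tw(G) = 2.

2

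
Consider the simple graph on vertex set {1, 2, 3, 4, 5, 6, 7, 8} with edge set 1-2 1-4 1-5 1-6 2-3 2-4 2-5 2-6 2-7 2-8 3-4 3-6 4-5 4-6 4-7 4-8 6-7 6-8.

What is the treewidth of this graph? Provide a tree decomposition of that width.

Treewidth 3.
One optimal decomposition is:
Bags: B1 = {2, 4, 6, 7}  B2 = {1, 2, 4, 6}  B3 = {2, 4, 6, 8}  B4 = {1, 2, 4, 5}  B5 = {2, 3, 4, 6}
Tree: B1–B2, B2–B3, B2–B4, B3–B5

Every bag has size at most 4, so the width is 4 − 1 = 3 and tw(G) ≤ 3. For the lower bound, the 4 vertices {1, 2, 4, 5} are pairwise adjacent, and any tree decomposition puts a clique entirely inside one bag — forcing width ≥ 3. Combining the bounds, tw(G) = 3.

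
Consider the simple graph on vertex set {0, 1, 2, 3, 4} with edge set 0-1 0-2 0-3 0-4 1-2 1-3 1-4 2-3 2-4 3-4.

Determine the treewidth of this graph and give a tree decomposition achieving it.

A single bag containing all 5 vertices is trivially a valid decomposition of width 4. For the lower bound, the 5 vertices {0, 1, 2, 3, 4} are pairwise adjacent, and any tree decomposition puts a clique entirely inside one bag — forcing width ≥ 4. The upper and lower bounds meet at 4, so that is the treewidth.

Treewidth 4.
One optimal decomposition is:
Bags: B1 = {0, 1, 2, 3, 4}
Tree: (single bag)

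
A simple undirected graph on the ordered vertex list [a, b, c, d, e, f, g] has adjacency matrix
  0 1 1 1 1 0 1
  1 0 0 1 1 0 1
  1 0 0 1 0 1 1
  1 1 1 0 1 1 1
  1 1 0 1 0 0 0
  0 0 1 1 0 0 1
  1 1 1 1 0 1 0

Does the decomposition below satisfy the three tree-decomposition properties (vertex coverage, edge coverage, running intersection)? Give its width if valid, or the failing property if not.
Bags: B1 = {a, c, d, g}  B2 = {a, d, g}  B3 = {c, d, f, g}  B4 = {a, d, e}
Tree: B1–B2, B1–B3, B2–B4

A tree decomposition must satisfy three properties: every vertex lies in some bag; for every edge, both endpoints lie together in some bag; and for every vertex, the bags containing it form a connected subtree. Here vertex b appears in no bag, so the decomposition is invalid.

No — vertex b appears in no bag.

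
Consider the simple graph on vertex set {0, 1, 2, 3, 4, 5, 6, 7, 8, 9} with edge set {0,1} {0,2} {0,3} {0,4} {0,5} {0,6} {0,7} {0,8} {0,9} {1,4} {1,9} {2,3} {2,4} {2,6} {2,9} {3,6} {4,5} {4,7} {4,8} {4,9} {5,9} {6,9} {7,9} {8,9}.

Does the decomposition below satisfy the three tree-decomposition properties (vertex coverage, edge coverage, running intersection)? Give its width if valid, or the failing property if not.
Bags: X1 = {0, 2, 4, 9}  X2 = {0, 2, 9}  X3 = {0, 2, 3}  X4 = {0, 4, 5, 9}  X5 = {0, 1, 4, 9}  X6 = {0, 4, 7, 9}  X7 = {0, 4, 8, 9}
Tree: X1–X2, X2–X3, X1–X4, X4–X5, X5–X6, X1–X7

A tree decomposition must satisfy three properties: every vertex lies in some bag; for every edge, both endpoints lie together in some bag; and for every vertex, the bags containing it form a connected subtree. Here vertex 6 appears in no bag, so the decomposition is invalid.

No — vertex 6 appears in no bag.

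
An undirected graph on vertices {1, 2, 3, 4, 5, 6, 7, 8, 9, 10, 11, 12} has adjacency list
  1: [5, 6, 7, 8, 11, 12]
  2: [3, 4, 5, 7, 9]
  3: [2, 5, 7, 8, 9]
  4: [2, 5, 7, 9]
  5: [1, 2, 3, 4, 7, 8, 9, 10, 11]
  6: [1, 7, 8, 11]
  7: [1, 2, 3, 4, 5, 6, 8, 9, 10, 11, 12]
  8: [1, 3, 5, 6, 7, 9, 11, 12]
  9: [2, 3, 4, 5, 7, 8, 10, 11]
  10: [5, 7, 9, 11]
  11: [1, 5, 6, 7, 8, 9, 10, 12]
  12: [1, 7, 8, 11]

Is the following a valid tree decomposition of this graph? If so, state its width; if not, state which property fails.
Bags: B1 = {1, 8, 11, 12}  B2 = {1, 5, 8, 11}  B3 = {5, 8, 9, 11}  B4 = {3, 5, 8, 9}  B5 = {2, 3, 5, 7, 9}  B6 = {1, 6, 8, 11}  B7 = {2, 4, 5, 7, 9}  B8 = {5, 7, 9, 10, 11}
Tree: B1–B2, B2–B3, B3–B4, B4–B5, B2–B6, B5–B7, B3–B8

A tree decomposition must satisfy three properties: every vertex lies in some bag; for every edge, both endpoints lie together in some bag; and for every vertex, the bags containing it form a connected subtree. Here edge (7,8) lies in no bag, so the decomposition is invalid.

No — edge (7,8) lies in no bag.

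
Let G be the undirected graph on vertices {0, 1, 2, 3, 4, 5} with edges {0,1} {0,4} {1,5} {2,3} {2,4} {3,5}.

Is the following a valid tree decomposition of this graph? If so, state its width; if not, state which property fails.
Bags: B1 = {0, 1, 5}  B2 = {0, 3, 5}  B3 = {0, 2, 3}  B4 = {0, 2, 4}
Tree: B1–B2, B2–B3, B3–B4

Yes; width 2.

Checking the three conditions: (i) the bags cover all of {0, 1, 2, 3, 4, 5}; (ii) for each edge, some bag contains both endpoints; (iii) the bags containing any fixed vertex form a subtree. All hold, so the decomposition is valid with width 3 − 1 = 2.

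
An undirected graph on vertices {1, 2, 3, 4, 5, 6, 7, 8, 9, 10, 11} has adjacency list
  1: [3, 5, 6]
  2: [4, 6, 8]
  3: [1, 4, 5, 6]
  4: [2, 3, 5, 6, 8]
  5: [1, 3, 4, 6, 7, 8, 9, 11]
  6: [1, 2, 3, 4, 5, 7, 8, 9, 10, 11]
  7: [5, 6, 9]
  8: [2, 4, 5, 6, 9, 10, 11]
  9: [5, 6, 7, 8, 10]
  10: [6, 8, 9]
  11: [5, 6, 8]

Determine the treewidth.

3

A width-3 tree decomposition is:
Bags: B1 = {5, 6, 8, 9}  B2 = {4, 5, 6, 8}  B3 = {5, 6, 7, 9}  B4 = {3, 4, 5, 6}  B5 = {2, 4, 6, 8}  B6 = {6, 8, 9, 10}  B7 = {1, 3, 5, 6}  B8 = {5, 6, 8, 11}
Tree: B1–B2, B1–B3, B2–B4, B2–B5, B1–B6, B4–B7, B2–B8
The largest bag has 4 vertices, giving width 3; this decomposition certifies tw(G) ≤ 3. On the other hand G contains the 4-clique {2, 4, 6, 8}. A clique must lie in a single bag of any decomposition, so no decomposition can have width below 3. Hence tw(G) = 3 exactly.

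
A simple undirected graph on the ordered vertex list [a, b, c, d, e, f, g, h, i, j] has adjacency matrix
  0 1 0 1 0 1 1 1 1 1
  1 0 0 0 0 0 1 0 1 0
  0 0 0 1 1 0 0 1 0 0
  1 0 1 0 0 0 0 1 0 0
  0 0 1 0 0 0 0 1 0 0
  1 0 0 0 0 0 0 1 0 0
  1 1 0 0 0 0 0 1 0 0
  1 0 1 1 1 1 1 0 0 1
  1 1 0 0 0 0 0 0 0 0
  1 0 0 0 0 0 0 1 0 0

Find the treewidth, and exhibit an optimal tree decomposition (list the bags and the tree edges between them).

Treewidth 2.
One optimal decomposition is:
Bags: B1 = {a, d, h}  B2 = {a, g, h}  B3 = {a, h, j}  B4 = {c, d, h}  B5 = {a, b, g}  B6 = {a, b, i}  B7 = {a, f, h}  B8 = {c, e, h}
Tree: B1–B2, B2–B3, B1–B4, B2–B5, B5–B6, B1–B7, B4–B8

Each bag holds 3 vertices, so the decomposition has width 2, which upper-bounds the treewidth. On the other hand G contains the 3-clique {c, e, h}. A clique must lie in a single bag of any decomposition, so no decomposition can have width below 2. The upper and lower bounds meet at 2, so that is the treewidth.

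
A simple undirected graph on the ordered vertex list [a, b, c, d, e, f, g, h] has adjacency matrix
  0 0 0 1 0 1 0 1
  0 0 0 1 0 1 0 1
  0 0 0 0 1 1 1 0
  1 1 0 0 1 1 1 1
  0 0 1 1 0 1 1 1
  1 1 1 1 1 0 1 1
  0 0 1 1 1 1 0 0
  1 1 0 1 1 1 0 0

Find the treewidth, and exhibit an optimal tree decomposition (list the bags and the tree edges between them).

The largest bag has 4 vertices, giving width 3; this decomposition certifies tw(G) ≤ 3. On the other hand G contains the 4-clique {d, e, f, g}. A clique must lie in a single bag of any decomposition, so no decomposition can have width below 3. Combining the bounds, tw(G) = 3.

Treewidth 3.
One such decomposition:
Bags: B1 = {a, d, f, h}  B2 = {b, d, f, h}  B3 = {d, e, f, h}  B4 = {d, e, f, g}  B5 = {c, e, f, g}
Tree: B1–B2, B1–B3, B3–B4, B4–B5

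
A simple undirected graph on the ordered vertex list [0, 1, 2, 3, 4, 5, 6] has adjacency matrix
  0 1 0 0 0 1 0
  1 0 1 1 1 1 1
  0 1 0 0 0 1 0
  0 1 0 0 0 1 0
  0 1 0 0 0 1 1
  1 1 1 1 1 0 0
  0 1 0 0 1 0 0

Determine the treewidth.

2

A width-2 tree decomposition is:
Bags: B1 = {1, 2, 5}  B2 = {0, 1, 5}  B3 = {1, 4, 5}  B4 = {1, 4, 6}  B5 = {1, 3, 5}
Tree: B1–B2, B2–B3, B3–B4, B3–B5
Each bag holds 3 vertices, so the decomposition has width 2, which upper-bounds the treewidth. For the lower bound, the 3 vertices {0, 1, 5} are pairwise adjacent, and any tree decomposition puts a clique entirely inside one bag — forcing width ≥ 2. Hence tw(G) = 2 exactly.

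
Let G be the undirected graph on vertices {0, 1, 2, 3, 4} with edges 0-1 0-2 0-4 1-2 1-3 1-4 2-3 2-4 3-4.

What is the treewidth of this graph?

A width-3 tree decomposition is:
Bags: B1 = {1, 2, 3, 4}  B2 = {0, 1, 2, 4}
Tree: B1–B2
Every bag has size at most 4, so the width is 4 − 1 = 3 and tw(G) ≤ 3. Conversely, {0, 1, 2, 4} is a clique of size 4, and the vertices of any clique must share a bag in every tree decomposition; so some bag has ≥ 4 vertices and tw(G) ≥ 3. Hence tw(G) = 3 exactly.

3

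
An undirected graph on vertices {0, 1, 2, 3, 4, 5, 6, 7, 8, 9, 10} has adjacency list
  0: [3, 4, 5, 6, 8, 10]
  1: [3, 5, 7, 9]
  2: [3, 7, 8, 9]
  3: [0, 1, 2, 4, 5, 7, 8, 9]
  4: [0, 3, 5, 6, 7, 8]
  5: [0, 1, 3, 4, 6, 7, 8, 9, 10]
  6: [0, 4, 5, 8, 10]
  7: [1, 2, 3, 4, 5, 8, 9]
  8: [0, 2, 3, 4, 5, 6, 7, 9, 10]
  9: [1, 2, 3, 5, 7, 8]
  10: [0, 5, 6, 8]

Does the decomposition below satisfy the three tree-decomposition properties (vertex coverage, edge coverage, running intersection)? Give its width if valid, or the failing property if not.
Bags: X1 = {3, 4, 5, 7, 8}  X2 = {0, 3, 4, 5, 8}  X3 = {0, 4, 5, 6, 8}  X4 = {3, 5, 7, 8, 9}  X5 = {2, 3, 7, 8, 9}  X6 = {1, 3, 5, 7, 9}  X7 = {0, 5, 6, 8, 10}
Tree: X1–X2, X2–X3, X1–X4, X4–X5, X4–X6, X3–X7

Yes; width 4.

Every vertex of G appears in some bag (union = {0, 1, 2, 3, 4, 5, 6, 7, 8, 9, 10}); every edge is covered by a bag; and for each vertex v the set of bags containing v is connected in the bag tree. The decomposition is therefore valid. The largest bag has 5 vertices, so the width is 4.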